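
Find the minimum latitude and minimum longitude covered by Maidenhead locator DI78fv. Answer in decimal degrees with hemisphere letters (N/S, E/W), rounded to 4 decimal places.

Field D=3, I=8: +3·20° lon, +8·10° lat → SW at lon -120°, lat -10°.
Square 7, 8: +7·2° lon, +8·1° lat → SW at lon -106°, lat -2°.
Subsquare f=5, v=21: +5·0.0833333° lon, +21·0.0416667° lat → SW at lon -105.583°, lat -1.125°.
latitude 1.1250° S, longitude 105.5833° W.

1.1250° S, 105.5833° W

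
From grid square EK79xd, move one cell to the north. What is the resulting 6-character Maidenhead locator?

EK79xe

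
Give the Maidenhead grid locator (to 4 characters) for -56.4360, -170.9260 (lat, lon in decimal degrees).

AD43

Shift to the Maidenhead origin (180°W, 90°S): lon 9.07, lat 33.56.
Field: lon ⌊9.07/20⌋ = 0 → A; lat ⌊33.56/10⌋ = 3 → D.
Square: lon ⌊9.07/2⌋ = 4; lat ⌊3.56/1⌋ = 3.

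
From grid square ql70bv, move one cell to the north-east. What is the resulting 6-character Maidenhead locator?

QL70cw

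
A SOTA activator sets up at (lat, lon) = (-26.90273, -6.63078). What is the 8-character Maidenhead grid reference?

Shift to the Maidenhead origin (180°W, 90°S): lon 173.36922, lat 63.09727.
Field: lon ⌊173.36922/20⌋ = 8 → I; lat ⌊63.09727/10⌋ = 6 → G.
Square: lon ⌊13.36922/2⌋ = 6; lat ⌊3.09727/1⌋ = 3.
Subsquare: lon ⌊1.36922/0.0833333⌋ = 16 → q; lat ⌊0.09727/0.0416667⌋ = 2 → c.
Extended square: lon ⌊0.03589/0.00833333⌋ = 4; lat ⌊0.01394/0.00416667⌋ = 3.

IG63qc43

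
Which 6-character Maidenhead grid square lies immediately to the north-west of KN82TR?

Longitude subsquare t = 19; −1 → 18 = s.
Latitude subsquare r = 17; +1 → 18 = s.

KN82ss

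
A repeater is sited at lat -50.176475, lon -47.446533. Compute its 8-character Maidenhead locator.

GD69gt67

Shift to the Maidenhead origin (180°W, 90°S): lon 132.55347, lat 39.82352.
Field: 132.55347/20 → 6 → G, 39.82352/10 → 3 → D; chars GD.
Square: 12.55347/2 → 6, 9.82352/1 → 9; chars 69.
Subsquare: 0.55347/0.0833333 → 6 → g, 0.82352/0.0416667 → 19 → t; chars gt.
Extended square: 0.05347/0.00833333 → 6, 0.03186/0.00416667 → 7; chars 67.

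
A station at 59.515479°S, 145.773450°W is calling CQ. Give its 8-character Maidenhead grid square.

BD70cl76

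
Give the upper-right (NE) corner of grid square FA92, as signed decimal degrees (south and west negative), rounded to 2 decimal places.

-87.00, -60.00

Field F=5, A=0: +5·20° lon, +0·10° lat → SW at lon -80°, lat -90°.
Square 9, 2: +9·2° lon, +2·1° lat → SW at lon -62°, lat -88°.
Cell spans 2° lon × 1° lat. NE corner is SW corner plus one full cell.
latitude -87.00, longitude -60.00.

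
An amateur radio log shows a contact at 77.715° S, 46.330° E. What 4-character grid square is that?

LB32

Shift to the Maidenhead origin (180°W, 90°S): lon 226.33, lat 12.28.
Field: 226.33/20 → 11 → L, 12.28/10 → 1 → B; chars LB.
Square: 6.33/2 → 3, 2.28/1 → 2; chars 32.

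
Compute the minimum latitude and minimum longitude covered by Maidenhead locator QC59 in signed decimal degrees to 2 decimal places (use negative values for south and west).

-61.00, 150.00

Field Q=16, C=2: +16·20° lon, +2·10° lat → SW at lon 140°, lat -70°.
Square 5, 9: +5·2° lon, +9·1° lat → SW at lon 150°, lat -61°.
latitude -61.00, longitude 150.00.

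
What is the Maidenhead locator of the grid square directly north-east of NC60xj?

Longitude subsquare x = 23; +1 → 24, wraps to 0 = a, carry into square.
Longitude square 6; +1 → 7.
Latitude subsquare j = 9; +1 → 10 = k.

NC70ak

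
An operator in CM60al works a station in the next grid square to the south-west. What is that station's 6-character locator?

Longitude subsquare a = 0; −1 → -1, wraps to 23 = x, carry into square.
Longitude square 6; −1 → 5.
Latitude subsquare l = 11; −1 → 10 = k.

CM50xk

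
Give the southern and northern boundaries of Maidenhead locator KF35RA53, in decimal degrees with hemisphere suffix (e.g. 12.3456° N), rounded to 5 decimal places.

34.98750° S, 34.98333° S

Field K=10, F=5: +10·20° lon, +5·10° lat → SW at lon 20°, lat -40°.
Square 3, 5: +3·2° lon, +5·1° lat → SW at lon 26°, lat -35°.
Subsquare r=17, a=0: +17·0.0833333° lon, +0·0.0416667° lat → SW at lon 27.4167°, lat -35°.
Extended square 5, 3: +5·0.00833333° lon, +3·0.00416667° lat → SW at lon 27.4583°, lat -34.9875°.
Cell spans 0.00833333° lon × 0.00416667° lat.
south 34.98750° S, north 34.98333° S.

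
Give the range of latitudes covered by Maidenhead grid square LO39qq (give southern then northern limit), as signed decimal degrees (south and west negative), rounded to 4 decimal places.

Field L=11, O=14: +11·20° lon, +14·10° lat → SW at lon 40°, lat 50°.
Square 3, 9: +3·2° lon, +9·1° lat → SW at lon 46°, lat 59°.
Subsquare q=16, q=16: +16·0.0833333° lon, +16·0.0416667° lat → SW at lon 47.3333°, lat 59.6667°.
Cell spans 0.0833333° lon × 0.0416667° lat.
south 59.6667, north 59.7083.

59.6667, 59.7083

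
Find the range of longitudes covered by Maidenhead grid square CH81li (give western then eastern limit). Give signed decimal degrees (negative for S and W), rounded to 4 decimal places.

-123.0833, -123.0000

Field C=2, H=7: +2·20° lon, +7·10° lat → SW at lon -140°, lat -20°.
Square 8, 1: +8·2° lon, +1·1° lat → SW at lon -124°, lat -19°.
Subsquare l=11, i=8: +11·0.0833333° lon, +8·0.0416667° lat → SW at lon -123.083°, lat -18.6667°.
Cell spans 0.0833333° lon × 0.0416667° lat.
west -123.0833, east -123.0000.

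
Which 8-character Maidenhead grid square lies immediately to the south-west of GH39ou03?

Longitude extended square 0; −1 → -1, wraps to 9, carry into subsquare.
Longitude subsquare o = 14; −1 → 13 = n.
Latitude extended square 3; −1 → 2.

GH39nu92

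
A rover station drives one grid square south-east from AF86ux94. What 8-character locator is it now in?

AF86vx03

Longitude extended square 9; +1 → 10, wraps to 0, carry into subsquare.
Longitude subsquare u = 20; +1 → 21 = v.
Latitude extended square 4; −1 → 3.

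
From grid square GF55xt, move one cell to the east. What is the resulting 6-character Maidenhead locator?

GF65at

Longitude subsquare x = 23; +1 → 24, wraps to 0 = a, carry into square.
Longitude square 5; +1 → 6.
The latitude characters are unchanged.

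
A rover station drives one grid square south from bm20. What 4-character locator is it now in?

BL29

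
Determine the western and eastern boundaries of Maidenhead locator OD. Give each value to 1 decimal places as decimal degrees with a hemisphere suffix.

100.0° E, 120.0° E

Field O=14, D=3: +14·20° lon, +3·10° lat → SW at lon 100°, lat -60°.
Cell spans 20° lon × 10° lat.
west 100.0° E, east 120.0° E.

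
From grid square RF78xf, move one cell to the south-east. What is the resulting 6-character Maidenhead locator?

RF88ae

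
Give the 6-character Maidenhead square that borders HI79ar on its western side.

HI69xr

Longitude subsquare a = 0; −1 → -1, wraps to 23 = x, carry into square.
Longitude square 7; −1 → 6.
The latitude characters are unchanged.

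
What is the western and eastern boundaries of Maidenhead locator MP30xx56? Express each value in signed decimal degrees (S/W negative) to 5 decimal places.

67.95833, 67.96667

Field M=12, P=15: +12·20° lon, +15·10° lat → SW at lon 60°, lat 60°.
Square 3, 0: +3·2° lon, +0·1° lat → SW at lon 66°, lat 60°.
Subsquare x=23, x=23: +23·0.0833333° lon, +23·0.0416667° lat → SW at lon 67.9167°, lat 60.9583°.
Extended square 5, 6: +5·0.00833333° lon, +6·0.00416667° lat → SW at lon 67.9583°, lat 60.9833°.
Cell spans 0.00833333° lon × 0.00416667° lat.
west 67.95833, east 67.96667.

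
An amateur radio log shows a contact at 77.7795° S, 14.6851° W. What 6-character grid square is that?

IB22pf

Offset from 180°W / 90°S: lon 165.3149°, lat 12.2205°.
Field (20°×10°, letters A–R): lon ⌊165.3149/20⌋ = 8 → I; lat ⌊12.2205/10⌋ = 1 → B.
Square (2°×1°, digits 0–9): lon ⌊5.3149/2⌋ = 2; lat ⌊2.2205/1⌋ = 2.
Subsquare (5′×2.5′, letters a–x): lon ⌊1.3149/0.0833333⌋ = 15 → p; lat ⌊0.2205/0.0416667⌋ = 5 → f.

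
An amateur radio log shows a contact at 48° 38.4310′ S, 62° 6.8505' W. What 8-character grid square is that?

Offset from 180°W / 90°S: lon 117.88582°, lat 41.35948°.
Field (20°×10°, letters A–R): 117.88582/20 → 5 → F, 41.35948/10 → 4 → E; chars FE.
Square (2°×1°, digits 0–9): 17.88582/2 → 8, 1.35948/1 → 1; chars 81.
Subsquare (5′×2.5′, letters a–x): 1.88582/0.0833333 → 22 → w, 0.35948/0.0416667 → 8 → i; chars wi.
Extended square (30″×15″, digits 0–9): 0.05249/0.00833333 → 6, 0.02615/0.00416667 → 6; chars 66.

FE81wi66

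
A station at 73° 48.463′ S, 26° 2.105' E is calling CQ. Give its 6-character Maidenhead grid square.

KB36ae

Shift to the Maidenhead origin (180°W, 90°S): lon 206.0351, lat 16.1923.
Field: 206.0351/20 → 10 → K, 16.1923/10 → 1 → B; chars KB.
Square: 6.0351/2 → 3, 6.1923/1 → 6; chars 36.
Subsquare: 0.0351/0.0833333 → 0 → a, 0.1923/0.0416667 → 4 → e; chars ae.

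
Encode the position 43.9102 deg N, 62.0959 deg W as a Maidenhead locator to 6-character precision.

Offset from 180°W / 90°S: lon 117.9041°, lat 133.9102°.
Field: 117.9041/20 → 5 → F, 133.9102/10 → 13 → N; chars FN.
Square: 17.9041/2 → 8, 3.9102/1 → 3; chars 83.
Subsquare: 1.9041/0.0833333 → 22 → w, 0.9102/0.0416667 → 21 → v; chars wv.

FN83wv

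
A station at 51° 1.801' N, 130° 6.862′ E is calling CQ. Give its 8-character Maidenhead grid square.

Offset from 180°W / 90°S: lon 310.11437°, lat 141.03002°.
Field: 310.11437/20 → 15 → P, 141.03002/10 → 14 → O; chars PO.
Square: 10.11437/2 → 5, 1.03002/1 → 1; chars 51.
Subsquare: 0.11437/0.0833333 → 1 → b, 0.03002/0.0416667 → 0 → a; chars ba.
Extended square: 0.03103/0.00833333 → 3, 0.03002/0.00416667 → 7; chars 37.

PO51ba37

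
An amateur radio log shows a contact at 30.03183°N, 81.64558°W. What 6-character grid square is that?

Offset from 180°W / 90°S: lon 98.3544°, lat 120.0318°.
Field: lon ⌊98.3544/20⌋ = 4 → E; lat ⌊120.0318/10⌋ = 12 → M.
Square: lon ⌊18.3544/2⌋ = 9; lat ⌊0.0318/1⌋ = 0.
Subsquare: lon ⌊0.3544/0.0833333⌋ = 4 → e; lat ⌊0.0318/0.0416667⌋ = 0 → a.

EM90ea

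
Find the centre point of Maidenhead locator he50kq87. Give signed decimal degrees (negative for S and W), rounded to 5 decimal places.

Field H=7, E=4: +7·20° lon, +4·10° lat → SW at lon -40°, lat -50°.
Square 5, 0: +5·2° lon, +0·1° lat → SW at lon -30°, lat -50°.
Subsquare k=10, q=16: +10·0.0833333° lon, +16·0.0416667° lat → SW at lon -29.1667°, lat -49.3333°.
Extended square 8, 7: +8·0.00833333° lon, +7·0.00416667° lat → SW at lon -29.1°, lat -49.3042°.
Cell spans 0.00833333° lon × 0.00416667° lat. Centre is SW corner plus half of each.
latitude -49.30208, longitude -29.09583.

-49.30208, -29.09583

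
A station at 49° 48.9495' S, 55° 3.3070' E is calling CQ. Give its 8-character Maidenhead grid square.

LE70me64

Offset from 180°W / 90°S: lon 235.05512°, lat 40.18418°.
Field: 235.05512/20 → 11 → L, 40.18418/10 → 4 → E; chars LE.
Square: 15.05512/2 → 7, 0.18418/1 → 0; chars 70.
Subsquare: 1.05512/0.0833333 → 12 → m, 0.18418/0.0416667 → 4 → e; chars me.
Extended square: 0.05512/0.00833333 → 6, 0.01751/0.00416667 → 4; chars 64.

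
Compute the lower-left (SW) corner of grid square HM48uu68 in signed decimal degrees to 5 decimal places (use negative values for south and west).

38.86667, -30.28333

Field H=7, M=12: +7·20° lon, +12·10° lat → SW at lon -40°, lat 30°.
Square 4, 8: +4·2° lon, +8·1° lat → SW at lon -32°, lat 38°.
Subsquare u=20, u=20: +20·0.0833333° lon, +20·0.0416667° lat → SW at lon -30.3333°, lat 38.8333°.
Extended square 6, 8: +6·0.00833333° lon, +8·0.00416667° lat → SW at lon -30.2833°, lat 38.8667°.
latitude 38.86667, longitude -30.28333.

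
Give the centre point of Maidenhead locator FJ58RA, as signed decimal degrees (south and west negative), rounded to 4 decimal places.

8.0208, -68.5417

Field F=5, J=9: +5·20° lon, +9·10° lat → SW at lon -80°, lat 0°.
Square 5, 8: +5·2° lon, +8·1° lat → SW at lon -70°, lat 8°.
Subsquare r=17, a=0: +17·0.0833333° lon, +0·0.0416667° lat → SW at lon -68.5833°, lat 8°.
Cell spans 0.0833333° lon × 0.0416667° lat. Centre is SW corner plus half of each.
latitude 8.0208, longitude -68.5417.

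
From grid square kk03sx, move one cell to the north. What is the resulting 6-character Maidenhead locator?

KK04sa

Latitude subsquare x = 23; +1 → 24, wraps to 0 = a, carry into square.
Latitude square 3; +1 → 4.
The longitude characters are unchanged.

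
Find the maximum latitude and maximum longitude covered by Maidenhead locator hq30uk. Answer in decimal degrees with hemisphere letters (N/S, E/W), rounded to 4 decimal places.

70.4583° N, 32.2500° W

Field H=7, Q=16: +7·20° lon, +16·10° lat → SW at lon -40°, lat 70°.
Square 3, 0: +3·2° lon, +0·1° lat → SW at lon -34°, lat 70°.
Subsquare u=20, k=10: +20·0.0833333° lon, +10·0.0416667° lat → SW at lon -32.3333°, lat 70.4167°.
Cell spans 0.0833333° lon × 0.0416667° lat. NE corner is SW corner plus one full cell.
latitude 70.4583° N, longitude 32.2500° W.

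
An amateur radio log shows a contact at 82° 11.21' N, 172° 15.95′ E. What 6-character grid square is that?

Shift to the Maidenhead origin (180°W, 90°S): lon 352.2658, lat 172.1868.
Field (20°×10°, letters A–R): 352.2658/20 → 17 → R, 172.1868/10 → 17 → R; chars RR.
Square (2°×1°, digits 0–9): 12.2658/2 → 6, 2.1868/1 → 2; chars 62.
Subsquare (5′×2.5′, letters a–x): 0.2658/0.0833333 → 3 → d, 0.1868/0.0416667 → 4 → e; chars de.

RR62de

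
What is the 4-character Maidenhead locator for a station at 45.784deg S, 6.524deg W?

IE64

Offset from 180°W / 90°S: lon 173.48°, lat 44.22°.
Field: lon ⌊173.48/20⌋ = 8 → I; lat ⌊44.22/10⌋ = 4 → E.
Square: lon ⌊13.48/2⌋ = 6; lat ⌊4.22/1⌋ = 4.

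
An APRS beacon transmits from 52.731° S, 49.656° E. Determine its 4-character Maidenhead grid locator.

LD47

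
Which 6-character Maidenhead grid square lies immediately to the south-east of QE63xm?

Longitude subsquare x = 23; +1 → 24, wraps to 0 = a, carry into square.
Longitude square 6; +1 → 7.
Latitude subsquare m = 12; −1 → 11 = l.

QE73al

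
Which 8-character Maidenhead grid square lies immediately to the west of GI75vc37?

Longitude extended square 3; −1 → 2.
The latitude characters are unchanged.

GI75vc27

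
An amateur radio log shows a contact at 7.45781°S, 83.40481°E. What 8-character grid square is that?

Add 180° to longitude and 90° to latitude: 263.40481, 82.54219.
Field (20°×10°, letters A–R): 263.40481/20 → 13 → N, 82.54219/10 → 8 → I; chars NI.
Square (2°×1°, digits 0–9): 3.40481/2 → 1, 2.54219/1 → 2; chars 12.
Subsquare (5′×2.5′, letters a–x): 1.40481/0.0833333 → 16 → q, 0.54219/0.0416667 → 13 → n; chars qn.
Extended square (30″×15″, digits 0–9): 0.07148/0.00833333 → 8, 0.00052/0.00416667 → 0; chars 80.

NI12qn80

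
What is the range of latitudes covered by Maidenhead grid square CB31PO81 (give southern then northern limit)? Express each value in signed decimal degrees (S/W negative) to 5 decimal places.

Field C=2, B=1: +2·20° lon, +1·10° lat → SW at lon -140°, lat -80°.
Square 3, 1: +3·2° lon, +1·1° lat → SW at lon -134°, lat -79°.
Subsquare p=15, o=14: +15·0.0833333° lon, +14·0.0416667° lat → SW at lon -132.75°, lat -78.4167°.
Extended square 8, 1: +8·0.00833333° lon, +1·0.00416667° lat → SW at lon -132.683°, lat -78.4125°.
Cell spans 0.00833333° lon × 0.00416667° lat.
south -78.41250, north -78.40833.

-78.41250, -78.40833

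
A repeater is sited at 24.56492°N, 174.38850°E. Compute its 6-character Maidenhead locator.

RL74en

Add 180° to longitude and 90° to latitude: 354.3885, 114.5649.
Field (20°×10°, letters A–R): lon ⌊354.3885/20⌋ = 17 → R; lat ⌊114.5649/10⌋ = 11 → L.
Square (2°×1°, digits 0–9): lon ⌊14.3885/2⌋ = 7; lat ⌊4.5649/1⌋ = 4.
Subsquare (5′×2.5′, letters a–x): lon ⌊0.3885/0.0833333⌋ = 4 → e; lat ⌊0.5649/0.0416667⌋ = 13 → n.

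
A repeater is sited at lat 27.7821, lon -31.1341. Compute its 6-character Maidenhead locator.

Add 180° to longitude and 90° to latitude: 148.8659, 117.7821.
Field: lon ⌊148.8659/20⌋ = 7 → H; lat ⌊117.7821/10⌋ = 11 → L.
Square: lon ⌊8.8659/2⌋ = 4; lat ⌊7.7821/1⌋ = 7.
Subsquare: lon ⌊0.8659/0.0833333⌋ = 10 → k; lat ⌊0.7821/0.0416667⌋ = 18 → s.

HL47ks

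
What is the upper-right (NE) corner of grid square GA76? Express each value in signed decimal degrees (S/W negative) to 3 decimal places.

-83.000, -44.000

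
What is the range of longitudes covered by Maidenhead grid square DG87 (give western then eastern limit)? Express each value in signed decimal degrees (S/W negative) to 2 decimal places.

-104.00, -102.00

Field D=3, G=6: +3·20° lon, +6·10° lat → SW at lon -120°, lat -30°.
Square 8, 7: +8·2° lon, +7·1° lat → SW at lon -104°, lat -23°.
Cell spans 2° lon × 1° lat.
west -104.00, east -102.00.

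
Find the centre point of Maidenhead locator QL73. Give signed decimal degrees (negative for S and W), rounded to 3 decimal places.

23.500, 155.000

Field Q=16, L=11: +16·20° lon, +11·10° lat → SW at lon 140°, lat 20°.
Square 7, 3: +7·2° lon, +3·1° lat → SW at lon 154°, lat 23°.
Cell spans 2° lon × 1° lat. Centre is SW corner plus half of each.
latitude 23.500, longitude 155.000.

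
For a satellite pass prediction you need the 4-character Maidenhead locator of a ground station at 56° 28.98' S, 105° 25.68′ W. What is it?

Shift to the Maidenhead origin (180°W, 90°S): lon 74.57, lat 33.52.
Field: 74.57/20 → 3 → D, 33.52/10 → 3 → D; chars DD.
Square: 14.57/2 → 7, 3.52/1 → 3; chars 73.

DD73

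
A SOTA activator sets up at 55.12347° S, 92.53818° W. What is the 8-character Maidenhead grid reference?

ED34rv50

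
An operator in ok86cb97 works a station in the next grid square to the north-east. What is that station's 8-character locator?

OK86db08

Longitude extended square 9; +1 → 10, wraps to 0, carry into subsquare.
Longitude subsquare c = 2; +1 → 3 = d.
Latitude extended square 7; +1 → 8.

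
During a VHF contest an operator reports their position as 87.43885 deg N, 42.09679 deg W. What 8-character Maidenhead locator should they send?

GR87wk85

Add 180° to longitude and 90° to latitude: 137.90321, 177.43885.
Field: lon ⌊137.90321/20⌋ = 6 → G; lat ⌊177.43885/10⌋ = 17 → R.
Square: lon ⌊17.90321/2⌋ = 8; lat ⌊7.43885/1⌋ = 7.
Subsquare: lon ⌊1.90321/0.0833333⌋ = 22 → w; lat ⌊0.43885/0.0416667⌋ = 10 → k.
Extended square: lon ⌊0.06988/0.00833333⌋ = 8; lat ⌊0.02218/0.00416667⌋ = 5.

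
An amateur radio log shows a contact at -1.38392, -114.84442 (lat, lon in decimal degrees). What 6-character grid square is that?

Shift to the Maidenhead origin (180°W, 90°S): lon 65.1556, lat 88.6161.
Field: 65.1556/20 → 3 → D, 88.6161/10 → 8 → I; chars DI.
Square: 5.1556/2 → 2, 8.6161/1 → 8; chars 28.
Subsquare: 1.1556/0.0833333 → 13 → n, 0.6161/0.0416667 → 14 → o; chars no.

DI28no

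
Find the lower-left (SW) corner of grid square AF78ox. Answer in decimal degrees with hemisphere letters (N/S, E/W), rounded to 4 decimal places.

Field A=0, F=5: +0·20° lon, +5·10° lat → SW at lon -180°, lat -40°.
Square 7, 8: +7·2° lon, +8·1° lat → SW at lon -166°, lat -32°.
Subsquare o=14, x=23: +14·0.0833333° lon, +23·0.0416667° lat → SW at lon -164.833°, lat -31.0417°.
latitude 31.0417° S, longitude 164.8333° W.

31.0417° S, 164.8333° W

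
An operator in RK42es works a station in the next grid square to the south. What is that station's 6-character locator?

Latitude subsquare s = 18; −1 → 17 = r.
The longitude characters are unchanged.

RK42er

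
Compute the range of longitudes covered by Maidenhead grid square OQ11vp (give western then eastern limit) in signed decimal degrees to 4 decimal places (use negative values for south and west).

Field O=14, Q=16: +14·20° lon, +16·10° lat → SW at lon 100°, lat 70°.
Square 1, 1: +1·2° lon, +1·1° lat → SW at lon 102°, lat 71°.
Subsquare v=21, p=15: +21·0.0833333° lon, +15·0.0416667° lat → SW at lon 103.75°, lat 71.625°.
Cell spans 0.0833333° lon × 0.0416667° lat.
west 103.7500, east 103.8333.

103.7500, 103.8333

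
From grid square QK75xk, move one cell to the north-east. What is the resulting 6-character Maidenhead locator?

Longitude subsquare x = 23; +1 → 24, wraps to 0 = a, carry into square.
Longitude square 7; +1 → 8.
Latitude subsquare k = 10; +1 → 11 = l.

QK85al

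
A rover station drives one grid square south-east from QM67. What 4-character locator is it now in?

QM76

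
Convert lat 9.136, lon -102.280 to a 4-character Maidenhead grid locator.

DJ89

Offset from 180°W / 90°S: lon 77.72°, lat 99.14°.
Field: 77.72/20 → 3 → D, 99.14/10 → 9 → J; chars DJ.
Square: 17.72/2 → 8, 9.14/1 → 9; chars 89.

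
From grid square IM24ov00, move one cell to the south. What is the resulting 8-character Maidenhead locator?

Latitude extended square 0; −1 → -1, wraps to 9, carry into subsquare.
Latitude subsquare v = 21; −1 → 20 = u.
The longitude characters are unchanged.

IM24ou09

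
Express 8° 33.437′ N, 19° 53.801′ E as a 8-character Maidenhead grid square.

Add 180° to longitude and 90° to latitude: 199.89668, 98.55728.
Field (20°×10°, letters A–R): 199.89668/20 → 9 → J, 98.55728/10 → 9 → J; chars JJ.
Square (2°×1°, digits 0–9): 19.89668/2 → 9, 8.55728/1 → 8; chars 98.
Subsquare (5′×2.5′, letters a–x): 1.89668/0.0833333 → 22 → w, 0.55728/0.0416667 → 13 → n; chars wn.
Extended square (30″×15″, digits 0–9): 0.06335/0.00833333 → 7, 0.01562/0.00416667 → 3; chars 73.

JJ98wn73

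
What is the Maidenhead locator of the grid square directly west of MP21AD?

MP11xd

Longitude subsquare a = 0; −1 → -1, wraps to 23 = x, carry into square.
Longitude square 2; −1 → 1.
The latitude characters are unchanged.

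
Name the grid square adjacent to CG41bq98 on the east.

CG41cq08

Longitude extended square 9; +1 → 10, wraps to 0, carry into subsquare.
Longitude subsquare b = 1; +1 → 2 = c.
The latitude characters are unchanged.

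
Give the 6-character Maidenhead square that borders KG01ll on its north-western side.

Longitude subsquare l = 11; −1 → 10 = k.
Latitude subsquare l = 11; +1 → 12 = m.

KG01km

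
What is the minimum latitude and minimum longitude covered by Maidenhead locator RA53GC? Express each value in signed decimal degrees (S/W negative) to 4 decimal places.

-86.9167, 170.5000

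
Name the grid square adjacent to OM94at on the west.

OM84xt

Longitude subsquare a = 0; −1 → -1, wraps to 23 = x, carry into square.
Longitude square 9; −1 → 8.
The latitude characters are unchanged.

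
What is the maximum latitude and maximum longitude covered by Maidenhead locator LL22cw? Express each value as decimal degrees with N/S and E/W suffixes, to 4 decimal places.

22.9583° N, 44.2500° E

Field L=11, L=11: +11·20° lon, +11·10° lat → SW at lon 40°, lat 20°.
Square 2, 2: +2·2° lon, +2·1° lat → SW at lon 44°, lat 22°.
Subsquare c=2, w=22: +2·0.0833333° lon, +22·0.0416667° lat → SW at lon 44.1667°, lat 22.9167°.
Cell spans 0.0833333° lon × 0.0416667° lat. NE corner is SW corner plus one full cell.
latitude 22.9583° N, longitude 44.2500° E.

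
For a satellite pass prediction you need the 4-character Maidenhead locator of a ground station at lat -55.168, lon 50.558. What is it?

LD54

Shift to the Maidenhead origin (180°W, 90°S): lon 230.56, lat 34.83.
Field: 230.56/20 → 11 → L, 34.83/10 → 3 → D; chars LD.
Square: 10.56/2 → 5, 4.83/1 → 4; chars 54.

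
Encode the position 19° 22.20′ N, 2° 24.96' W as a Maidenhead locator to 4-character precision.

IK89

Offset from 180°W / 90°S: lon 177.58°, lat 109.37°.
Field: lon ⌊177.58/20⌋ = 8 → I; lat ⌊109.37/10⌋ = 10 → K.
Square: lon ⌊17.58/2⌋ = 8; lat ⌊9.37/1⌋ = 9.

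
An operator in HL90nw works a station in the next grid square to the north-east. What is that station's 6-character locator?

HL90ox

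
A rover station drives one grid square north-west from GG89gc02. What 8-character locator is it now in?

Longitude extended square 0; −1 → -1, wraps to 9, carry into subsquare.
Longitude subsquare g = 6; −1 → 5 = f.
Latitude extended square 2; +1 → 3.

GG89fc93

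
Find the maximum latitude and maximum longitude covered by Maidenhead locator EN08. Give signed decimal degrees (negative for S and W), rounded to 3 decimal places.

49.000, -98.000

Field E=4, N=13: +4·20° lon, +13·10° lat → SW at lon -100°, lat 40°.
Square 0, 8: +0·2° lon, +8·1° lat → SW at lon -100°, lat 48°.
Cell spans 2° lon × 1° lat. NE corner is SW corner plus one full cell.
latitude 49.000, longitude -98.000.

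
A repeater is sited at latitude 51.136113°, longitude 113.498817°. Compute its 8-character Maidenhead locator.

OO61rd92

Offset from 180°W / 90°S: lon 293.49882°, lat 141.13611°.
Field: lon ⌊293.49882/20⌋ = 14 → O; lat ⌊141.13611/10⌋ = 14 → O.
Square: lon ⌊13.49882/2⌋ = 6; lat ⌊1.13611/1⌋ = 1.
Subsquare: lon ⌊1.49882/0.0833333⌋ = 17 → r; lat ⌊0.13611/0.0416667⌋ = 3 → d.
Extended square: lon ⌊0.08215/0.00833333⌋ = 9; lat ⌊0.01111/0.00416667⌋ = 2.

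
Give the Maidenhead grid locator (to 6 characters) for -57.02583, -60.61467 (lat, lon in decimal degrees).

Shift to the Maidenhead origin (180°W, 90°S): lon 119.3853, lat 32.9742.
Field (20°×10°, letters A–R): 119.3853/20 → 5 → F, 32.9742/10 → 3 → D; chars FD.
Square (2°×1°, digits 0–9): 19.3853/2 → 9, 2.9742/1 → 2; chars 92.
Subsquare (5′×2.5′, letters a–x): 1.3853/0.0833333 → 16 → q, 0.9742/0.0416667 → 23 → x; chars qx.

FD92qx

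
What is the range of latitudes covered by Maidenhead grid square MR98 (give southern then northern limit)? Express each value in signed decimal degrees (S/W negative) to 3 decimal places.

Field M=12, R=17: +12·20° lon, +17·10° lat → SW at lon 60°, lat 80°.
Square 9, 8: +9·2° lon, +8·1° lat → SW at lon 78°, lat 88°.
Cell spans 2° lon × 1° lat.
south 88.000, north 89.000.

88.000, 89.000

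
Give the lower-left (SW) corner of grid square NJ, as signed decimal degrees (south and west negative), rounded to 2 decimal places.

Field N=13, J=9: +13·20° lon, +9·10° lat → SW at lon 80°, lat 0°.
latitude 0.00, longitude 80.00.

0.00, 80.00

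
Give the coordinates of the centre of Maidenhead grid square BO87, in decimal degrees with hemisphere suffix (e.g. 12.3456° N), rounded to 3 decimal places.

Field B=1, O=14: +1·20° lon, +14·10° lat → SW at lon -160°, lat 50°.
Square 8, 7: +8·2° lon, +7·1° lat → SW at lon -144°, lat 57°.
Cell spans 2° lon × 1° lat. Centre is SW corner plus half of each.
latitude 57.500° N, longitude 143.000° W.

57.500° N, 143.000° W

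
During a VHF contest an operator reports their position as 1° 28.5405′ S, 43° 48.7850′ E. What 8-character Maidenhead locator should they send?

LI18vm75

Add 180° to longitude and 90° to latitude: 223.81308, 88.52433.
Field: lon ⌊223.81308/20⌋ = 11 → L; lat ⌊88.52433/10⌋ = 8 → I.
Square: lon ⌊3.81308/2⌋ = 1; lat ⌊8.52433/1⌋ = 8.
Subsquare: lon ⌊1.81308/0.0833333⌋ = 21 → v; lat ⌊0.52433/0.0416667⌋ = 12 → m.
Extended square: lon ⌊0.06308/0.00833333⌋ = 7; lat ⌊0.02433/0.00416667⌋ = 5.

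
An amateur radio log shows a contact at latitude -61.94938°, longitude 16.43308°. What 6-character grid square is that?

JC88fb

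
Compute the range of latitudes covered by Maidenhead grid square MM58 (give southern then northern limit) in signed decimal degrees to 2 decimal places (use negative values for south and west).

Field M=12, M=12: +12·20° lon, +12·10° lat → SW at lon 60°, lat 30°.
Square 5, 8: +5·2° lon, +8·1° lat → SW at lon 70°, lat 38°.
Cell spans 2° lon × 1° lat.
south 38.00, north 39.00.

38.00, 39.00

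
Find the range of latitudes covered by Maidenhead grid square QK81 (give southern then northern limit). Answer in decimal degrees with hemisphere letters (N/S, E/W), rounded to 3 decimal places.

11.000° N, 12.000° N

Field Q=16, K=10: +16·20° lon, +10·10° lat → SW at lon 140°, lat 10°.
Square 8, 1: +8·2° lon, +1·1° lat → SW at lon 156°, lat 11°.
Cell spans 2° lon × 1° lat.
south 11.000° N, north 12.000° N.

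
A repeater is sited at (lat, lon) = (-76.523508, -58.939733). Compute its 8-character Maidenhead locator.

GB03ml74

Shift to the Maidenhead origin (180°W, 90°S): lon 121.06027, lat 13.47649.
Field: 121.06027/20 → 6 → G, 13.47649/10 → 1 → B; chars GB.
Square: 1.06027/2 → 0, 3.47649/1 → 3; chars 03.
Subsquare: 1.06027/0.0833333 → 12 → m, 0.47649/0.0416667 → 11 → l; chars ml.
Extended square: 0.06027/0.00833333 → 7, 0.01816/0.00416667 → 4; chars 74.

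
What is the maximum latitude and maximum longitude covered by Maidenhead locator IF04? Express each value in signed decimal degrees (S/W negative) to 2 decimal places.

Field I=8, F=5: +8·20° lon, +5·10° lat → SW at lon -20°, lat -40°.
Square 0, 4: +0·2° lon, +4·1° lat → SW at lon -20°, lat -36°.
Cell spans 2° lon × 1° lat. NE corner is SW corner plus one full cell.
latitude -35.00, longitude -18.00.

-35.00, -18.00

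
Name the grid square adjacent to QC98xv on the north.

QC98xw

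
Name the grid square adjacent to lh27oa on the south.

LH26ox

Latitude subsquare a = 0; −1 → -1, wraps to 23 = x, carry into square.
Latitude square 7; −1 → 6.
The longitude characters are unchanged.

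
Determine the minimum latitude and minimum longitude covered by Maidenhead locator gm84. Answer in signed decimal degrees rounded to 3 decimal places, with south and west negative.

34.000, -44.000

Field G=6, M=12: +6·20° lon, +12·10° lat → SW at lon -60°, lat 30°.
Square 8, 4: +8·2° lon, +4·1° lat → SW at lon -44°, lat 34°.
latitude 34.000, longitude -44.000.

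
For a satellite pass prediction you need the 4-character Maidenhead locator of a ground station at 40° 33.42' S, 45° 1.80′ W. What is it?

Add 180° to longitude and 90° to latitude: 134.97, 49.44.
Field: lon ⌊134.97/20⌋ = 6 → G; lat ⌊49.44/10⌋ = 4 → E.
Square: lon ⌊14.97/2⌋ = 7; lat ⌊9.44/1⌋ = 9.

GE79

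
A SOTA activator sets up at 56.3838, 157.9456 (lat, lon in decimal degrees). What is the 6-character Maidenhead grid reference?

Shift to the Maidenhead origin (180°W, 90°S): lon 337.9456, lat 146.3838.
Field: 337.9456/20 → 16 → Q, 146.3838/10 → 14 → O; chars QO.
Square: 17.9456/2 → 8, 6.3838/1 → 6; chars 86.
Subsquare: 1.9456/0.0833333 → 23 → x, 0.3838/0.0416667 → 9 → j; chars xj.

QO86xj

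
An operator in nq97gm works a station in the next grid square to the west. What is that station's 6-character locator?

Longitude subsquare g = 6; −1 → 5 = f.
The latitude characters are unchanged.

NQ97fm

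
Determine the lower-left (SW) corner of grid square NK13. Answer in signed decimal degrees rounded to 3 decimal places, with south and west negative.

13.000, 82.000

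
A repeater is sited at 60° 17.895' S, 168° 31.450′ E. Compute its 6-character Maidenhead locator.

RC49gq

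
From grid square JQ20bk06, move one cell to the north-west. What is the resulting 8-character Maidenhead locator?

JQ20ak97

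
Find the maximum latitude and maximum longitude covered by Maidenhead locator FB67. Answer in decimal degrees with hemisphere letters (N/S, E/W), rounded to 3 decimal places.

Field F=5, B=1: +5·20° lon, +1·10° lat → SW at lon -80°, lat -80°.
Square 6, 7: +6·2° lon, +7·1° lat → SW at lon -68°, lat -73°.
Cell spans 2° lon × 1° lat. NE corner is SW corner plus one full cell.
latitude 72.000° S, longitude 66.000° W.

72.000° S, 66.000° W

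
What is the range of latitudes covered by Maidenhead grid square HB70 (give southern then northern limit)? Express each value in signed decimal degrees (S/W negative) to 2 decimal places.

-80.00, -79.00

Field H=7, B=1: +7·20° lon, +1·10° lat → SW at lon -40°, lat -80°.
Square 7, 0: +7·2° lon, +0·1° lat → SW at lon -26°, lat -80°.
Cell spans 2° lon × 1° lat.
south -80.00, north -79.00.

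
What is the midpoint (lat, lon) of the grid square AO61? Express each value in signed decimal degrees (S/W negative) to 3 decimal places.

51.500, -167.000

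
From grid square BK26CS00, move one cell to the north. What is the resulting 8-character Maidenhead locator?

BK26cs01

Latitude extended square 0; +1 → 1.
The longitude characters are unchanged.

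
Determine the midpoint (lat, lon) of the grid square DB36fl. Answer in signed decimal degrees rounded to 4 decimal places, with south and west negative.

-73.5208, -113.5417

Field D=3, B=1: +3·20° lon, +1·10° lat → SW at lon -120°, lat -80°.
Square 3, 6: +3·2° lon, +6·1° lat → SW at lon -114°, lat -74°.
Subsquare f=5, l=11: +5·0.0833333° lon, +11·0.0416667° lat → SW at lon -113.583°, lat -73.5417°.
Cell spans 0.0833333° lon × 0.0416667° lat. Centre is SW corner plus half of each.
latitude -73.5208, longitude -113.5417.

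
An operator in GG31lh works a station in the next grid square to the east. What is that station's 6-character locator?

GG31mh

Longitude subsquare l = 11; +1 → 12 = m.
The latitude characters are unchanged.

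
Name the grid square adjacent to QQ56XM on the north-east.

QQ66an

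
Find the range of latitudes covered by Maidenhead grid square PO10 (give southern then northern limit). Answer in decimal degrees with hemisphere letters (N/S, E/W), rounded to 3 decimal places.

50.000° N, 51.000° N

Field P=15, O=14: +15·20° lon, +14·10° lat → SW at lon 120°, lat 50°.
Square 1, 0: +1·2° lon, +0·1° lat → SW at lon 122°, lat 50°.
Cell spans 2° lon × 1° lat.
south 50.000° N, north 51.000° N.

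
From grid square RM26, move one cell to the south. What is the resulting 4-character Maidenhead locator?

RM25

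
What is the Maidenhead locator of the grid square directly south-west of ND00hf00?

ND00ge99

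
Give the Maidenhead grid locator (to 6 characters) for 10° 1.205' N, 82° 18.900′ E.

Offset from 180°W / 90°S: lon 262.3150°, lat 100.0201°.
Field (20°×10°, letters A–R): 262.3150/20 → 13 → N, 100.0201/10 → 10 → K; chars NK.
Square (2°×1°, digits 0–9): 2.3150/2 → 1, 0.0201/1 → 0; chars 10.
Subsquare (5′×2.5′, letters a–x): 0.3150/0.0833333 → 3 → d, 0.0201/0.0416667 → 0 → a; chars da.

NK10da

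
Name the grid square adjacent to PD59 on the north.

Latitude square 9; +1 → 10, wraps to 0, carry into field.
Latitude field D = 3; +1 → 4 = E.
The longitude characters are unchanged.

PE50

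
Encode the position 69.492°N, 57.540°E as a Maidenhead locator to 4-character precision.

Shift to the Maidenhead origin (180°W, 90°S): lon 237.54, lat 159.49.
Field: lon ⌊237.54/20⌋ = 11 → L; lat ⌊159.49/10⌋ = 15 → P.
Square: lon ⌊17.54/2⌋ = 8; lat ⌊9.49/1⌋ = 9.

LP89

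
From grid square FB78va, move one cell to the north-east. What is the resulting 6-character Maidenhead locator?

Longitude subsquare v = 21; +1 → 22 = w.
Latitude subsquare a = 0; +1 → 1 = b.

FB78wb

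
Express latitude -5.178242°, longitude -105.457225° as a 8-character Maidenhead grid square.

Offset from 180°W / 90°S: lon 74.54278°, lat 84.82176°.
Field: lon ⌊74.54278/20⌋ = 3 → D; lat ⌊84.82176/10⌋ = 8 → I.
Square: lon ⌊14.54278/2⌋ = 7; lat ⌊4.82176/1⌋ = 4.
Subsquare: lon ⌊0.54278/0.0833333⌋ = 6 → g; lat ⌊0.82176/0.0416667⌋ = 19 → t.
Extended square: lon ⌊0.04278/0.00833333⌋ = 5; lat ⌊0.03009/0.00416667⌋ = 7.

DI74gt57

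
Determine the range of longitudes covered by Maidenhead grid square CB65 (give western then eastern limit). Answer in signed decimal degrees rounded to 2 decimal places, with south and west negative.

Field C=2, B=1: +2·20° lon, +1·10° lat → SW at lon -140°, lat -80°.
Square 6, 5: +6·2° lon, +5·1° lat → SW at lon -128°, lat -75°.
Cell spans 2° lon × 1° lat.
west -128.00, east -126.00.

-128.00, -126.00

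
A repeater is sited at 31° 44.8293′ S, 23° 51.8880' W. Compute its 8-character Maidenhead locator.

Offset from 180°W / 90°S: lon 156.13520°, lat 58.25285°.
Field: lon ⌊156.13520/20⌋ = 7 → H; lat ⌊58.25285/10⌋ = 5 → F.
Square: lon ⌊16.13520/2⌋ = 8; lat ⌊8.25285/1⌋ = 8.
Subsquare: lon ⌊0.13520/0.0833333⌋ = 1 → b; lat ⌊0.25285/0.0416667⌋ = 6 → g.
Extended square: lon ⌊0.05187/0.00833333⌋ = 6; lat ⌊0.00285/0.00416667⌋ = 0.

HF88bg60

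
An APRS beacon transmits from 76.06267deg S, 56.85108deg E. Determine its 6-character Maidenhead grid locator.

Shift to the Maidenhead origin (180°W, 90°S): lon 236.8511, lat 13.9373.
Field: 236.8511/20 → 11 → L, 13.9373/10 → 1 → B; chars LB.
Square: 16.8511/2 → 8, 3.9373/1 → 3; chars 83.
Subsquare: 0.8511/0.0833333 → 10 → k, 0.9373/0.0416667 → 22 → w; chars kw.

LB83kw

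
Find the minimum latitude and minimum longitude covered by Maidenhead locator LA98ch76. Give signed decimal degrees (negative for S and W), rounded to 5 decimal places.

-81.68333, 58.22500

Field L=11, A=0: +11·20° lon, +0·10° lat → SW at lon 40°, lat -90°.
Square 9, 8: +9·2° lon, +8·1° lat → SW at lon 58°, lat -82°.
Subsquare c=2, h=7: +2·0.0833333° lon, +7·0.0416667° lat → SW at lon 58.1667°, lat -81.7083°.
Extended square 7, 6: +7·0.00833333° lon, +6·0.00416667° lat → SW at lon 58.225°, lat -81.6833°.
latitude -81.68333, longitude 58.22500.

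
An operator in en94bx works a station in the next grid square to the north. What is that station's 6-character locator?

EN95ba

Latitude subsquare x = 23; +1 → 24, wraps to 0 = a, carry into square.
Latitude square 4; +1 → 5.
The longitude characters are unchanged.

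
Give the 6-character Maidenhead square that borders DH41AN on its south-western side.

Longitude subsquare a = 0; −1 → -1, wraps to 23 = x, carry into square.
Longitude square 4; −1 → 3.
Latitude subsquare n = 13; −1 → 12 = m.

DH31xm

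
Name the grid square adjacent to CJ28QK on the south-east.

CJ28rj

Longitude subsquare q = 16; +1 → 17 = r.
Latitude subsquare k = 10; −1 → 9 = j.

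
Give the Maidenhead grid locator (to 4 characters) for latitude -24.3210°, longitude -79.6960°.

FG05

Shift to the Maidenhead origin (180°W, 90°S): lon 100.30, lat 65.68.
Field: lon ⌊100.30/20⌋ = 5 → F; lat ⌊65.68/10⌋ = 6 → G.
Square: lon ⌊0.30/2⌋ = 0; lat ⌊5.68/1⌋ = 5.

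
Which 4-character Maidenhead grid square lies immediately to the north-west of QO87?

QO78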